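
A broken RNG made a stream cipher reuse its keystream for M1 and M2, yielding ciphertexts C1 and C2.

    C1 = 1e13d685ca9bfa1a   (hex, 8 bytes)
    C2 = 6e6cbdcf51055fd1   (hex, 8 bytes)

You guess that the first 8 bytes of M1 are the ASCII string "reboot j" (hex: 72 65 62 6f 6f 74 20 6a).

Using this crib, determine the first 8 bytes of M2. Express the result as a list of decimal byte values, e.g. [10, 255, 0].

[2, 26, 9, 37, 244, 234, 133, 161]

First, C1 ⊕ C2 = (M1 ⊕ K) ⊕ (M2 ⊕ K) = M1 ⊕ M2, so the key drops out. Then M2 = (M1 ⊕ M2) ⊕ M1 over the first 8 bytes.
byte 0: (1e XOR 6e) XOR 72 = 70 XOR 72 = 02
byte 1: (13 XOR 6c) XOR 65 = 7f XOR 65 = 1a
byte 2: (d6 XOR bd) XOR 62 = 6b XOR 62 = 09
byte 3: (85 XOR cf) XOR 6f = 4a XOR 6f = 25
byte 4: (ca XOR 51) XOR 6f = 9b XOR 6f = f4
byte 5: (9b XOR 05) XOR 74 = 9e XOR 74 = ea
byte 6: (fa XOR 5f) XOR 20 = a5 XOR 20 = 85
byte 7: (1a XOR d1) XOR 6a = cb XOR 6a = a1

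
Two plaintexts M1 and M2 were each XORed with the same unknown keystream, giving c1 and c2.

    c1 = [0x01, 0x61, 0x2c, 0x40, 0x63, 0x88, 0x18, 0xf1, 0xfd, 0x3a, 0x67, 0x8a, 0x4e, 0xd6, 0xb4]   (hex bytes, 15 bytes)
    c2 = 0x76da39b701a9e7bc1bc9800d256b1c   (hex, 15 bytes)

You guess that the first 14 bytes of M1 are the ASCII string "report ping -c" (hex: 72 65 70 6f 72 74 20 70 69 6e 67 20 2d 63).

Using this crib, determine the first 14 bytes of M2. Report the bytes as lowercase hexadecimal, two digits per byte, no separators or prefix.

05de65981055df3d8f9d80a746de

First, c1 ⊕ c2 = (M1 ⊕ K) ⊕ (M2 ⊕ K) = M1 ⊕ M2, so the key drops out. Then M2 = (M1 ⊕ M2) ⊕ M1 over the first 14 bytes.
byte 0: (01 XOR 76) XOR 72 = 77 XOR 72 = 05
byte 1: (61 XOR da) XOR 65 = bb XOR 65 = de
byte 2: (2c XOR 39) XOR 70 = 15 XOR 70 = 65
byte 3: (40 XOR b7) XOR 6f = f7 XOR 6f = 98
byte 4: (63 XOR 01) XOR 72 = 62 XOR 72 = 10
byte 5: (88 XOR a9) XOR 74 = 21 XOR 74 = 55
byte 6: (18 XOR e7) XOR 20 = ff XOR 20 = df
byte 7: (f1 XOR bc) XOR 70 = 4d XOR 70 = 3d
byte 8: (fd XOR 1b) XOR 69 = e6 XOR 69 = 8f
byte 9: (3a XOR c9) XOR 6e = f3 XOR 6e = 9d
byte 10: (67 XOR 80) XOR 67 = e7 XOR 67 = 80
byte 11: (8a XOR 0d) XOR 20 = 87 XOR 20 = a7
byte 12: (4e XOR 25) XOR 2d = 6b XOR 2d = 46
byte 13: (d6 XOR 6b) XOR 63 = bd XOR 63 = de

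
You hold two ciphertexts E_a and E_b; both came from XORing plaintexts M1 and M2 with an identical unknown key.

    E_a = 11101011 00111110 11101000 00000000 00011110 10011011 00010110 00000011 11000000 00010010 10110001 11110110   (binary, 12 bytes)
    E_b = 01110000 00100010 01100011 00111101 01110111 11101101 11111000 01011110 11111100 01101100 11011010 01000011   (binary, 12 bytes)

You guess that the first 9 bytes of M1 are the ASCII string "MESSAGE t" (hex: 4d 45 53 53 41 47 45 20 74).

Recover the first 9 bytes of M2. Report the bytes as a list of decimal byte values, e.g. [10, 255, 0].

[214, 89, 216, 110, 40, 49, 171, 125, 72]

First, E_a ⊕ E_b = (M1 ⊕ K) ⊕ (M2 ⊕ K) = M1 ⊕ M2, so the key drops out. Then M2 = (M1 ⊕ M2) ⊕ M1 over the first 9 bytes.
byte 0: (eb ⊕ 70) ⊕ 4d = 9b ⊕ 4d = d6
byte 1: (3e ⊕ 22) ⊕ 45 = 1c ⊕ 45 = 59
byte 2: (e8 ⊕ 63) ⊕ 53 = 8b ⊕ 53 = d8
byte 3: (00 ⊕ 3d) ⊕ 53 = 3d ⊕ 53 = 6e
byte 4: (1e ⊕ 77) ⊕ 41 = 69 ⊕ 41 = 28
byte 5: (9b ⊕ ed) ⊕ 47 = 76 ⊕ 47 = 31
byte 6: (16 ⊕ f8) ⊕ 45 = ee ⊕ 45 = ab
byte 7: (03 ⊕ 5e) ⊕ 20 = 5d ⊕ 20 = 7d
byte 8: (c0 ⊕ fc) ⊕ 74 = 3c ⊕ 74 = 48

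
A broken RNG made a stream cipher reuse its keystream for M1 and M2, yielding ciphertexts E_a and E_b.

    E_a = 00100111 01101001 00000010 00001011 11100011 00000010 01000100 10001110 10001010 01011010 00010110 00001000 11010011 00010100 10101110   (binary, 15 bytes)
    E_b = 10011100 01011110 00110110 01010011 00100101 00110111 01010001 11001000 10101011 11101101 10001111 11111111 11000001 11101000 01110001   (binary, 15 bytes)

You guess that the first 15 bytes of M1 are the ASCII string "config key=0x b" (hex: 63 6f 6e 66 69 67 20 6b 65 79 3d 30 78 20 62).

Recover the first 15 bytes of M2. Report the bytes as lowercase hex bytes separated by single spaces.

First, E_a ⊕ E_b = (M1 ⊕ K) ⊕ (M2 ⊕ K) = M1 ⊕ M2, so the key drops out. Then M2 = (M1 ⊕ M2) ⊕ M1 over the first 15 bytes.
byte 0: (27 ^ 9c) ^ 63 = bb ^ 63 = d8
byte 1: (69 ^ 5e) ^ 6f = 37 ^ 6f = 58
byte 2: (02 ^ 36) ^ 6e = 34 ^ 6e = 5a
byte 3: (0b ^ 53) ^ 66 = 58 ^ 66 = 3e
byte 4: (e3 ^ 25) ^ 69 = c6 ^ 69 = af
byte 5: (02 ^ 37) ^ 67 = 35 ^ 67 = 52
byte 6: (44 ^ 51) ^ 20 = 15 ^ 20 = 35
byte 7: (8e ^ c8) ^ 6b = 46 ^ 6b = 2d
byte 8: (8a ^ ab) ^ 65 = 21 ^ 65 = 44
byte 9: (5a ^ ed) ^ 79 = b7 ^ 79 = ce
byte 10: (16 ^ 8f) ^ 3d = 99 ^ 3d = a4
byte 11: (08 ^ ff) ^ 30 = f7 ^ 30 = c7
byte 12: (d3 ^ c1) ^ 78 = 12 ^ 78 = 6a
byte 13: (14 ^ e8) ^ 20 = fc ^ 20 = dc
byte 14: (ae ^ 71) ^ 62 = df ^ 62 = bd

d8 58 5a 3e af 52 35 2d 44 ce a4 c7 6a dc bd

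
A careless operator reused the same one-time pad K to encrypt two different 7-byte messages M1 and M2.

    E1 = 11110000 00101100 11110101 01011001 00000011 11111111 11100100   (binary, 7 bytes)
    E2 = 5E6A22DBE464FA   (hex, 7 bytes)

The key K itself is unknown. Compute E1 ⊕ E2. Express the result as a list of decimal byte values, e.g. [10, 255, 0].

[174, 70, 215, 130, 231, 155, 30]

E1 ⊕ E2 = (M1 ⊕ K) ⊕ (M2 ⊕ K) = M1 ⊕ M2 — the shared key cancels under XOR.
byte 0: f0 xor 5e = ae
byte 1: 2c xor 6a = 46
byte 2: f5 xor 22 = d7
byte 3: 59 xor db = 82
byte 4: 03 xor e4 = e7
byte 5: ff xor 64 = 9b
byte 6: e4 xor fa = 1e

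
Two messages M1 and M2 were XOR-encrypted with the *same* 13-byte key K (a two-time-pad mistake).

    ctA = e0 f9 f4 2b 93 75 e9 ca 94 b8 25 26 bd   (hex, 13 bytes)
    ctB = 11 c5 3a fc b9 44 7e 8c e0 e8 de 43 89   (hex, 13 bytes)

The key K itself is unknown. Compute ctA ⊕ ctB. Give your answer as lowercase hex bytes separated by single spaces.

ctA ⊕ ctB = (M1 ⊕ K) ⊕ (M2 ⊕ K) = M1 ⊕ M2 — the shared key cancels under XOR.
byte 0: 11100000 xor 00010001 = 11110001
byte 1: 11111001 xor 11000101 = 00111100
byte 2: 11110100 xor 00111010 = 11001110
byte 3: 00101011 xor 11111100 = 11010111
byte 4: 10010011 xor 10111001 = 00101010
byte 5: 01110101 xor 01000100 = 00110001
byte 6: 11101001 xor 01111110 = 10010111
byte 7: 11001010 xor 10001100 = 01000110
byte 8: 10010100 xor 11100000 = 01110100
byte 9: 10111000 xor 11101000 = 01010000
byte 10: 00100101 xor 11011110 = 11111011
byte 11: 00100110 xor 01000011 = 01100101
byte 12: 10111101 xor 10001001 = 00110100

f1 3c ce d7 2a 31 97 46 74 50 fb 65 34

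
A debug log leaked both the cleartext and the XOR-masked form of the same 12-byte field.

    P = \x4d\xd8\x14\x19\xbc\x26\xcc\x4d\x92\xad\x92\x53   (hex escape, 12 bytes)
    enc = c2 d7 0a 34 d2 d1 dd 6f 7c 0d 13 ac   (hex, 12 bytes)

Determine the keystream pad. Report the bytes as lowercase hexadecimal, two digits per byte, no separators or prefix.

8f0f1e2d6ef71122eea081ff

Since enc = P ⊕ pad, XORing both sides with P gives pad = P ⊕ enc.
byte 0:  77 XOR 194 = 143
byte 1: 216 XOR 215 =  15
byte 2:  20 XOR  10 =  30
byte 3:  25 XOR  52 =  45
byte 4: 188 XOR 210 = 110
byte 5:  38 XOR 209 = 247
byte 6: 204 XOR 221 =  17
byte 7:  77 XOR 111 =  34
byte 8: 146 XOR 124 = 238
byte 9: 173 XOR  13 = 160
byte 10: 146 XOR  19 = 129
byte 11:  83 XOR 172 = 255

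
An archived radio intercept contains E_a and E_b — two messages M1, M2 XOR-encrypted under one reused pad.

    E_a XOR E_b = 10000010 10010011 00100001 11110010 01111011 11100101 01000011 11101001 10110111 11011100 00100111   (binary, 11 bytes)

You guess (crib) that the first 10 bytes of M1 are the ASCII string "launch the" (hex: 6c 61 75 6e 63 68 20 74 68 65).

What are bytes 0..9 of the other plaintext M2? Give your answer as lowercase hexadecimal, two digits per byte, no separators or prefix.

eef2549c188d639ddfb9

Since E_a ⊕ E_b = M1 ⊕ M2, XORing with the guessed M1 bytes yields the corresponding M2 bytes: M2 = (E_a ⊕ E_b) ⊕ M1.
82 xor 6c = ee
93 xor 61 = f2
21 xor 75 = 54
f2 xor 6e = 9c
7b xor 63 = 18
e5 xor 68 = 8d
43 xor 20 = 63
e9 xor 74 = 9d
b7 xor 68 = df
dc xor 65 = b9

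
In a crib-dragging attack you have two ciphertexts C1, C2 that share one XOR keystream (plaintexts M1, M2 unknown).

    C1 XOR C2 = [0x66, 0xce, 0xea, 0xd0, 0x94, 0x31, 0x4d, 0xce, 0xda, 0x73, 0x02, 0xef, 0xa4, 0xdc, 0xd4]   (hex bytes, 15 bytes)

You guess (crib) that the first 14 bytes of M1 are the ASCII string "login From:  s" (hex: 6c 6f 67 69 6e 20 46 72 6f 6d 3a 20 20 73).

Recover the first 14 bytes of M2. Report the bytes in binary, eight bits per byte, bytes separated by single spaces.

Since C1 ⊕ C2 = M1 ⊕ M2, XORing with the guessed M1 bytes yields the corresponding M2 bytes: M2 = (C1 ⊕ C2) ⊕ M1.
66 ⊕ 6c = 0a
ce ⊕ 6f = a1
ea ⊕ 67 = 8d
d0 ⊕ 69 = b9
94 ⊕ 6e = fa
31 ⊕ 20 = 11
4d ⊕ 46 = 0b
ce ⊕ 72 = bc
da ⊕ 6f = b5
73 ⊕ 6d = 1e
02 ⊕ 3a = 38
ef ⊕ 20 = cf
a4 ⊕ 20 = 84
dc ⊕ 73 = af

00001010 10100001 10001101 10111001 11111010 00010001 00001011 10111100 10110101 00011110 00111000 11001111 10000100 10101111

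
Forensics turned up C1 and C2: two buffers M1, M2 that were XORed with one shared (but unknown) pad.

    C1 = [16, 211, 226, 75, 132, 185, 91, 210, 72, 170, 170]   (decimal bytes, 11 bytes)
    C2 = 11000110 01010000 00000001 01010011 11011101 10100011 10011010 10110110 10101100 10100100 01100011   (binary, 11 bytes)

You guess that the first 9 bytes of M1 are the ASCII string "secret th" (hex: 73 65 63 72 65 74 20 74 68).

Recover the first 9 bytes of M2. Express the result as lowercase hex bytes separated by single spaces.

First, C1 ⊕ C2 = (M1 ⊕ K) ⊕ (M2 ⊕ K) = M1 ⊕ M2, so the key drops out. Then M2 = (M1 ⊕ M2) ⊕ M1 over the first 9 bytes.
byte 0: (10 XOR c6) XOR 73 = d6 XOR 73 = a5
byte 1: (d3 XOR 50) XOR 65 = 83 XOR 65 = e6
byte 2: (e2 XOR 01) XOR 63 = e3 XOR 63 = 80
byte 3: (4b XOR 53) XOR 72 = 18 XOR 72 = 6a
byte 4: (84 XOR dd) XOR 65 = 59 XOR 65 = 3c
byte 5: (b9 XOR a3) XOR 74 = 1a XOR 74 = 6e
byte 6: (5b XOR 9a) XOR 20 = c1 XOR 20 = e1
byte 7: (d2 XOR b6) XOR 74 = 64 XOR 74 = 10
byte 8: (48 XOR ac) XOR 68 = e4 XOR 68 = 8c

a5 e6 80 6a 3c 6e e1 10 8c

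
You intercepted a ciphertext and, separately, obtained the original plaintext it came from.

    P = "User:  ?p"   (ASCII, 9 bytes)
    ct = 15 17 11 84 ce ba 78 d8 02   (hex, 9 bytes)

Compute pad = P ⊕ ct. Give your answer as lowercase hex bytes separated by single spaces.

Since ct = P ⊕ pad, XORing both sides with P gives pad = P ⊕ ct.
01010101 XOR 00010101 = 01000000
01110011 XOR 00010111 = 01100100
01100101 XOR 00010001 = 01110100
01110010 XOR 10000100 = 11110110
00111010 XOR 11001110 = 11110100
00100000 XOR 10111010 = 10011010
00100000 XOR 01111000 = 01011000
00111111 XOR 11011000 = 11100111
01110000 XOR 00000010 = 01110010

40 64 74 f6 f4 9a 58 e7 72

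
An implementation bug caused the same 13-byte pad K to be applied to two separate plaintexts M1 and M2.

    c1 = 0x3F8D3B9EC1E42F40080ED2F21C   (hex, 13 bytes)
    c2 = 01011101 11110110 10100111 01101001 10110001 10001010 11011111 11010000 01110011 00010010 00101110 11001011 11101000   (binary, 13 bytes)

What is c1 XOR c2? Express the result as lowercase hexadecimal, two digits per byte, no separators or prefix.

627b9cf7706ef0907b1cfc39f4

c1 ⊕ c2 = (M1 ⊕ K) ⊕ (M2 ⊕ K) = M1 ⊕ M2 — the shared key cancels under XOR.
3f xor 5d = 62
8d xor f6 = 7b
3b xor a7 = 9c
9e xor 69 = f7
c1 xor b1 = 70
e4 xor 8a = 6e
2f xor df = f0
40 xor d0 = 90
08 xor 73 = 7b
0e xor 12 = 1c
d2 xor 2e = fc
f2 xor cb = 39
1c xor e8 = f4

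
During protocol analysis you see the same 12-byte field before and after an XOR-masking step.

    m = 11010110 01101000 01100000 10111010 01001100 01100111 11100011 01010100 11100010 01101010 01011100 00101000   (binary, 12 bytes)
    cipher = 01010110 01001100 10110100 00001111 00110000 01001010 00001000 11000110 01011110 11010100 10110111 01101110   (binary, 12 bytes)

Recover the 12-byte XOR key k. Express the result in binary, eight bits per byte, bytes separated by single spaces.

Since cipher = m ⊕ k, XORing both sides with m gives k = m ⊕ cipher.
d6 xor 56 = 80
68 xor 4c = 24
60 xor b4 = d4
ba xor 0f = b5
4c xor 30 = 7c
67 xor 4a = 2d
e3 xor 08 = eb
54 xor c6 = 92
e2 xor 5e = bc
6a xor d4 = be
5c xor b7 = eb
28 xor 6e = 46

10000000 00100100 11010100 10110101 01111100 00101101 11101011 10010010 10111100 10111110 11101011 01000110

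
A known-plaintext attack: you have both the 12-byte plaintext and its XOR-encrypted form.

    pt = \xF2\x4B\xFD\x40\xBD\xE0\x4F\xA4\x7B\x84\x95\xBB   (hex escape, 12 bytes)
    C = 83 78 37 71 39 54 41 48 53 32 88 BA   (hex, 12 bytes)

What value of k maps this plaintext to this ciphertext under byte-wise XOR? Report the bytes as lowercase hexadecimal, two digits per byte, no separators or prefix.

Since C = pt ⊕ k, XORing both sides with pt gives k = pt ⊕ C.
byte 0: f2 ⊕ 83 = 71
byte 1: 4b ⊕ 78 = 33
byte 2: fd ⊕ 37 = ca
byte 3: 40 ⊕ 71 = 31
byte 4: bd ⊕ 39 = 84
byte 5: e0 ⊕ 54 = b4
byte 6: 4f ⊕ 41 = 0e
byte 7: a4 ⊕ 48 = ec
byte 8: 7b ⊕ 53 = 28
byte 9: 84 ⊕ 32 = b6
byte 10: 95 ⊕ 88 = 1d
byte 11: bb ⊕ ba = 01

7133ca3184b40eec28b61d01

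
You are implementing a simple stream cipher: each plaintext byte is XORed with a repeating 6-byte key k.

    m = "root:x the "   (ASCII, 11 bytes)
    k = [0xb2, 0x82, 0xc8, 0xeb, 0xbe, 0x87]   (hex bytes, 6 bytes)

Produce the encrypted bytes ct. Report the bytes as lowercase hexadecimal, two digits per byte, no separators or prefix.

c0eda79f84ff92f6a08e9e

The 6-byte key repeats, so the effective keystream is b2 82 c8 eb be 87 b2 82 c8 eb be.
byte 0: 72 ^ b2 = c0
byte 1: 6f ^ 82 = ed
byte 2: 6f ^ c8 = a7
byte 3: 74 ^ eb = 9f
byte 4: 3a ^ be = 84
byte 5: 78 ^ 87 = ff
byte 6: 20 ^ b2 = 92
byte 7: 74 ^ 82 = f6
byte 8: 68 ^ c8 = a0
byte 9: 65 ^ eb = 8e
byte 10: 20 ^ be = 9e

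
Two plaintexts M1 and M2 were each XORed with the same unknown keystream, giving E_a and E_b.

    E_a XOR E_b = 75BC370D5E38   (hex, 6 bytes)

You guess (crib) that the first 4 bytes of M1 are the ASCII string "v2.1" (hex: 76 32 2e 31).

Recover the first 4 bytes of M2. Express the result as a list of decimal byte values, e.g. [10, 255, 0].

Since E_a ⊕ E_b = M1 ⊕ M2, XORing with the guessed M1 bytes yields the corresponding M2 bytes: M2 = (E_a ⊕ E_b) ⊕ M1.
byte 0: 75 xor 76 = 03
byte 1: bc xor 32 = 8e
byte 2: 37 xor 2e = 19
byte 3: 0d xor 31 = 3c

[3, 142, 25, 60]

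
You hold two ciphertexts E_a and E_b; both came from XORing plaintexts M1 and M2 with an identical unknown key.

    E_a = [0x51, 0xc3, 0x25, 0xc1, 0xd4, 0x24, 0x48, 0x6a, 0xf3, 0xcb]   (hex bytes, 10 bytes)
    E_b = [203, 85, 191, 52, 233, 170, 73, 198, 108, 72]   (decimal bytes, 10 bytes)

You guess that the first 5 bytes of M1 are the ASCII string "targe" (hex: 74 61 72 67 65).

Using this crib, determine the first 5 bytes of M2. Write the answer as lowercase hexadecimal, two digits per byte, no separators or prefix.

First, E_a ⊕ E_b = (M1 ⊕ K) ⊕ (M2 ⊕ K) = M1 ⊕ M2, so the key drops out. Then M2 = (M1 ⊕ M2) ⊕ M1 over the first 5 bytes.
byte 0: (51 ⊕ cb) ⊕ 74 = 9a ⊕ 74 = ee
byte 1: (c3 ⊕ 55) ⊕ 61 = 96 ⊕ 61 = f7
byte 2: (25 ⊕ bf) ⊕ 72 = 9a ⊕ 72 = e8
byte 3: (c1 ⊕ 34) ⊕ 67 = f5 ⊕ 67 = 92
byte 4: (d4 ⊕ e9) ⊕ 65 = 3d ⊕ 65 = 58

eef7e89258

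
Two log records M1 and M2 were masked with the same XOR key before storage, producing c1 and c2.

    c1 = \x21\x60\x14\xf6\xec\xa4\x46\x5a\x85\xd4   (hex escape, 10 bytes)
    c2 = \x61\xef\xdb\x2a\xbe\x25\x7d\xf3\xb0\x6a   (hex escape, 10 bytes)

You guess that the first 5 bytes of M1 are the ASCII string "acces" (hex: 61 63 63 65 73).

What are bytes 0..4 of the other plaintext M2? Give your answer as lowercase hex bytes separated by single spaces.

First, c1 ⊕ c2 = (M1 ⊕ K) ⊕ (M2 ⊕ K) = M1 ⊕ M2, so the key drops out. Then M2 = (M1 ⊕ M2) ⊕ M1 over the first 5 bytes.
byte 0: (21 XOR 61) XOR 61 = 40 XOR 61 = 21
byte 1: (60 XOR ef) XOR 63 = 8f XOR 63 = ec
byte 2: (14 XOR db) XOR 63 = cf XOR 63 = ac
byte 3: (f6 XOR 2a) XOR 65 = dc XOR 65 = b9
byte 4: (ec XOR be) XOR 73 = 52 XOR 73 = 21

21 ec ac b9 21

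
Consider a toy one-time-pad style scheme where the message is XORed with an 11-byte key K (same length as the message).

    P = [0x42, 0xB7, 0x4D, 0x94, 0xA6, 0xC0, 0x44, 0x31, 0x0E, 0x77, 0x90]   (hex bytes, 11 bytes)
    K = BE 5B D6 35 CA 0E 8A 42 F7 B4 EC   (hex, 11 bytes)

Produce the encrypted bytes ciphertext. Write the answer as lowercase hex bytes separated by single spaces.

fc ec 9b a1 6c ce ce 73 f9 c3 7c

byte 0:  66 ⊕ 190 = 252
byte 1: 183 ⊕  91 = 236
byte 2:  77 ⊕ 214 = 155
byte 3: 148 ⊕  53 = 161
byte 4: 166 ⊕ 202 = 108
byte 5: 192 ⊕  14 = 206
byte 6:  68 ⊕ 138 = 206
byte 7:  49 ⊕  66 = 115
byte 8:  14 ⊕ 247 = 249
byte 9: 119 ⊕ 180 = 195
byte 10: 144 ⊕ 236 = 124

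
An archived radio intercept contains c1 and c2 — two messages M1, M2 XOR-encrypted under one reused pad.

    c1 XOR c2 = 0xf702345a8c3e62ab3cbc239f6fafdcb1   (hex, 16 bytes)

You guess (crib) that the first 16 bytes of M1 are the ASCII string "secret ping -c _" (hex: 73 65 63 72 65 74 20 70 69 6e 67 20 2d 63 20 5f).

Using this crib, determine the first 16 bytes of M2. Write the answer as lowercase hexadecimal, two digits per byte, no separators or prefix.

Since c1 ⊕ c2 = M1 ⊕ M2, XORing with the guessed M1 bytes yields the corresponding M2 bytes: M2 = (c1 ⊕ c2) ⊕ M1.
byte 0: 11110111 ^ 01110011 = 10000100
byte 1: 00000010 ^ 01100101 = 01100111
byte 2: 00110100 ^ 01100011 = 01010111
byte 3: 01011010 ^ 01110010 = 00101000
byte 4: 10001100 ^ 01100101 = 11101001
byte 5: 00111110 ^ 01110100 = 01001010
byte 6: 01100010 ^ 00100000 = 01000010
byte 7: 10101011 ^ 01110000 = 11011011
byte 8: 00111100 ^ 01101001 = 01010101
byte 9: 10111100 ^ 01101110 = 11010010
byte 10: 00100011 ^ 01100111 = 01000100
byte 11: 10011111 ^ 00100000 = 10111111
byte 12: 01101111 ^ 00101101 = 01000010
byte 13: 10101111 ^ 01100011 = 11001100
byte 14: 11011100 ^ 00100000 = 11111100
byte 15: 10110001 ^ 01011111 = 11101110

84675728e94a42db55d244bf42ccfcee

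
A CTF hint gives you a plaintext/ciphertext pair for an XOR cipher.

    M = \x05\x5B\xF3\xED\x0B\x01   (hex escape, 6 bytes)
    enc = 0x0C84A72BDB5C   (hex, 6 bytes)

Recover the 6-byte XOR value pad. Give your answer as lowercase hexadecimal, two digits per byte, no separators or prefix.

09df54c6d05d

Since enc = M ⊕ pad, XORing both sides with M gives pad = M ⊕ enc.
00000101 ⊕ 00001100 = 00001001
01011011 ⊕ 10000100 = 11011111
11110011 ⊕ 10100111 = 01010100
11101101 ⊕ 00101011 = 11000110
00001011 ⊕ 11011011 = 11010000
00000001 ⊕ 01011100 = 01011101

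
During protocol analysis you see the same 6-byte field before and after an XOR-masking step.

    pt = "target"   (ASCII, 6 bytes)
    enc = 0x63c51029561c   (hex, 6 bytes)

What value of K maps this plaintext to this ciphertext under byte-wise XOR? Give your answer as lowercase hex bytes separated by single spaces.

Since enc = pt ⊕ K, XORing both sides with pt gives K = pt ⊕ enc.
byte 0: 116 ⊕  99 =  23
byte 1:  97 ⊕ 197 = 164
byte 2: 114 ⊕  16 =  98
byte 3: 103 ⊕  41 =  78
byte 4: 101 ⊕  86 =  51
byte 5: 116 ⊕  28 = 104

17 a4 62 4e 33 68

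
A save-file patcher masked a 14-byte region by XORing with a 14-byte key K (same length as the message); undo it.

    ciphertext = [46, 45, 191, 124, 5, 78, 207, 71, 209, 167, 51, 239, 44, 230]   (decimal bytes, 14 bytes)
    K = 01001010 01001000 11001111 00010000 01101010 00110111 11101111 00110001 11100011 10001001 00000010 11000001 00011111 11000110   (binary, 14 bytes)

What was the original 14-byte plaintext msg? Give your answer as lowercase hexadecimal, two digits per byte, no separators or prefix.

XOR is its own inverse, so applying the key byte-wise gives the result directly.
2e xor 4a = 64
2d xor 48 = 65
bf xor cf = 70
7c xor 10 = 6c
05 xor 6a = 6f
4e xor 37 = 79
cf xor ef = 20
47 xor 31 = 76
d1 xor e3 = 32
a7 xor 89 = 2e
33 xor 02 = 31
ef xor c1 = 2e
2c xor 1f = 33
e6 xor c6 = 20

6465706c6f792076322e312e3320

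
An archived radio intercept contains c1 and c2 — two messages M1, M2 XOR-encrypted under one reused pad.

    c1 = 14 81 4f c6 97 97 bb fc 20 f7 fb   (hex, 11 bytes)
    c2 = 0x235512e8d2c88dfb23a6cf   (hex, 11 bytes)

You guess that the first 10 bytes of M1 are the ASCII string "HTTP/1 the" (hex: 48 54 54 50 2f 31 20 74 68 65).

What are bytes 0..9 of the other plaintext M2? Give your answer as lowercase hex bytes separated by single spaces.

7f 80 09 7e 6a 6e 16 73 6b 34

First, c1 ⊕ c2 = (M1 ⊕ K) ⊕ (M2 ⊕ K) = M1 ⊕ M2, so the key drops out. Then M2 = (M1 ⊕ M2) ⊕ M1 over the first 10 bytes.
byte 0: (14 ⊕ 23) ⊕ 48 = 37 ⊕ 48 = 7f
byte 1: (81 ⊕ 55) ⊕ 54 = d4 ⊕ 54 = 80
byte 2: (4f ⊕ 12) ⊕ 54 = 5d ⊕ 54 = 09
byte 3: (c6 ⊕ e8) ⊕ 50 = 2e ⊕ 50 = 7e
byte 4: (97 ⊕ d2) ⊕ 2f = 45 ⊕ 2f = 6a
byte 5: (97 ⊕ c8) ⊕ 31 = 5f ⊕ 31 = 6e
byte 6: (bb ⊕ 8d) ⊕ 20 = 36 ⊕ 20 = 16
byte 7: (fc ⊕ fb) ⊕ 74 = 07 ⊕ 74 = 73
byte 8: (20 ⊕ 23) ⊕ 68 = 03 ⊕ 68 = 6b
byte 9: (f7 ⊕ a6) ⊕ 65 = 51 ⊕ 65 = 34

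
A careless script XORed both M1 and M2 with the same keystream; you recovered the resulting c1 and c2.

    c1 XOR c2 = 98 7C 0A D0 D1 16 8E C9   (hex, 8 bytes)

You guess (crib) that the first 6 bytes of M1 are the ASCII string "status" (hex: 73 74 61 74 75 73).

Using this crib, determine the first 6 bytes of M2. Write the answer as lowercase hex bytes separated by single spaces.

eb 08 6b a4 a4 65

Since c1 ⊕ c2 = M1 ⊕ M2, XORing with the guessed M1 bytes yields the corresponding M2 bytes: M2 = (c1 ⊕ c2) ⊕ M1.
98 XOR 73 = eb
7c XOR 74 = 08
0a XOR 61 = 6b
d0 XOR 74 = a4
d1 XOR 75 = a4
16 XOR 73 = 65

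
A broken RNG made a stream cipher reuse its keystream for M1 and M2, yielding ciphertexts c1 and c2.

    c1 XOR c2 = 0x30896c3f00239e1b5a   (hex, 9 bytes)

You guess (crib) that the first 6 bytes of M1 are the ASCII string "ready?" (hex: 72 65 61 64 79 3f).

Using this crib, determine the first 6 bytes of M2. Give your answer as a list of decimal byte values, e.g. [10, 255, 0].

[66, 236, 13, 91, 121, 28]

Since c1 ⊕ c2 = M1 ⊕ M2, XORing with the guessed M1 bytes yields the corresponding M2 bytes: M2 = (c1 ⊕ c2) ⊕ M1.
 48 ⊕ 114 =  66
137 ⊕ 101 = 236
108 ⊕  97 =  13
 63 ⊕ 100 =  91
  0 ⊕ 121 = 121
 35 ⊕  63 =  28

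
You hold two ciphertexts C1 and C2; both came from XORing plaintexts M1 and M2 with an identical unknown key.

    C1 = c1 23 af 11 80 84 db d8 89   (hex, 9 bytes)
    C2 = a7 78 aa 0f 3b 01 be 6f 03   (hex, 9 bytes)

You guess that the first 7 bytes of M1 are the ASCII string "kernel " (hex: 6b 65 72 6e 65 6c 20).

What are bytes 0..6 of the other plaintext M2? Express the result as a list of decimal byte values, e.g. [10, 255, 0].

[13, 62, 119, 112, 222, 233, 69]

First, C1 ⊕ C2 = (M1 ⊕ K) ⊕ (M2 ⊕ K) = M1 ⊕ M2, so the key drops out. Then M2 = (M1 ⊕ M2) ⊕ M1 over the first 7 bytes.
byte 0: (c1 XOR a7) XOR 6b = 66 XOR 6b = 0d
byte 1: (23 XOR 78) XOR 65 = 5b XOR 65 = 3e
byte 2: (af XOR aa) XOR 72 = 05 XOR 72 = 77
byte 3: (11 XOR 0f) XOR 6e = 1e XOR 6e = 70
byte 4: (80 XOR 3b) XOR 65 = bb XOR 65 = de
byte 5: (84 XOR 01) XOR 6c = 85 XOR 6c = e9
byte 6: (db XOR be) XOR 20 = 65 XOR 20 = 45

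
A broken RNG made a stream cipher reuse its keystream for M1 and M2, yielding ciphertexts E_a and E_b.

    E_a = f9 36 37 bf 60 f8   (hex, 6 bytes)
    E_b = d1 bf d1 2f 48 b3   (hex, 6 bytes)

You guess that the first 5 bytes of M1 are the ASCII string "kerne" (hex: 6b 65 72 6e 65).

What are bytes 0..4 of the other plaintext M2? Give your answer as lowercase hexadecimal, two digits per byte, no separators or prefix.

First, E_a ⊕ E_b = (M1 ⊕ K) ⊕ (M2 ⊕ K) = M1 ⊕ M2, so the key drops out. Then M2 = (M1 ⊕ M2) ⊕ M1 over the first 5 bytes.
byte 0: (f9 ^ d1) ^ 6b = 28 ^ 6b = 43
byte 1: (36 ^ bf) ^ 65 = 89 ^ 65 = ec
byte 2: (37 ^ d1) ^ 72 = e6 ^ 72 = 94
byte 3: (bf ^ 2f) ^ 6e = 90 ^ 6e = fe
byte 4: (60 ^ 48) ^ 65 = 28 ^ 65 = 4d

43ec94fe4d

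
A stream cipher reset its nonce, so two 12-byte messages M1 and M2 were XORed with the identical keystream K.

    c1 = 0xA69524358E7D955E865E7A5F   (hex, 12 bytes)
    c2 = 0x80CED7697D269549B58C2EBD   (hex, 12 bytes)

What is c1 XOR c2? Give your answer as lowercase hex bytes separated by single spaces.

c1 ⊕ c2 = (M1 ⊕ K) ⊕ (M2 ⊕ K) = M1 ⊕ M2 — the shared key cancels under XOR.
a6 xor 80 = 26
95 xor ce = 5b
24 xor d7 = f3
35 xor 69 = 5c
8e xor 7d = f3
7d xor 26 = 5b
95 xor 95 = 00
5e xor 49 = 17
86 xor b5 = 33
5e xor 8c = d2
7a xor 2e = 54
5f xor bd = e2

26 5b f3 5c f3 5b 00 17 33 d2 54 e2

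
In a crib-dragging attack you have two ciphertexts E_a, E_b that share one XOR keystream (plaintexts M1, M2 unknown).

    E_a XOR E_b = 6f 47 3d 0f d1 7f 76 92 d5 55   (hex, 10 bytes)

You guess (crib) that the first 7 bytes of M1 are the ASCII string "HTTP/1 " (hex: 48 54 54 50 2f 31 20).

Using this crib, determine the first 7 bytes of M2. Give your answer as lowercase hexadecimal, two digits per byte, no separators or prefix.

2713695ffe4e56

Since E_a ⊕ E_b = M1 ⊕ M2, XORing with the guessed M1 bytes yields the corresponding M2 bytes: M2 = (E_a ⊕ E_b) ⊕ M1.
byte 0: 6f XOR 48 = 27
byte 1: 47 XOR 54 = 13
byte 2: 3d XOR 54 = 69
byte 3: 0f XOR 50 = 5f
byte 4: d1 XOR 2f = fe
byte 5: 7f XOR 31 = 4e
byte 6: 76 XOR 20 = 56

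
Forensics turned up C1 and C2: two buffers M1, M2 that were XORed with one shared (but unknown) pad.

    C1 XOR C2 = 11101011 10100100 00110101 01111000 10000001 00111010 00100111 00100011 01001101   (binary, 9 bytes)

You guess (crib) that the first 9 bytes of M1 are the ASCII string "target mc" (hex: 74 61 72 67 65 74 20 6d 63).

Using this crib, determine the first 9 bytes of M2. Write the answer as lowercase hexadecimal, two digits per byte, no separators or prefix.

9fc5471fe44e074e2e

Since C1 ⊕ C2 = M1 ⊕ M2, XORing with the guessed M1 bytes yields the corresponding M2 bytes: M2 = (C1 ⊕ C2) ⊕ M1.
11101011 xor 01110100 = 10011111
10100100 xor 01100001 = 11000101
00110101 xor 01110010 = 01000111
01111000 xor 01100111 = 00011111
10000001 xor 01100101 = 11100100
00111010 xor 01110100 = 01001110
00100111 xor 00100000 = 00000111
00100011 xor 01101101 = 01001110
01001101 xor 01100011 = 00101110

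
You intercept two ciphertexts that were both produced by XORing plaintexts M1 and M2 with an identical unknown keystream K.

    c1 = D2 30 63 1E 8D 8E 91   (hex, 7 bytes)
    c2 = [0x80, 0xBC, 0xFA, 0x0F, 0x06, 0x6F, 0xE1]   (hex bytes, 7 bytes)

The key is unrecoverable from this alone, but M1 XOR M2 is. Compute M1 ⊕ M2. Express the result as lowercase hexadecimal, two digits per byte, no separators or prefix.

c1 ⊕ c2 = (M1 ⊕ K) ⊕ (M2 ⊕ K) = M1 ⊕ M2 — the shared key cancels under XOR.
d2 xor 80 = 52
30 xor bc = 8c
63 xor fa = 99
1e xor 0f = 11
8d xor 06 = 8b
8e xor 6f = e1
91 xor e1 = 70

528c99118be170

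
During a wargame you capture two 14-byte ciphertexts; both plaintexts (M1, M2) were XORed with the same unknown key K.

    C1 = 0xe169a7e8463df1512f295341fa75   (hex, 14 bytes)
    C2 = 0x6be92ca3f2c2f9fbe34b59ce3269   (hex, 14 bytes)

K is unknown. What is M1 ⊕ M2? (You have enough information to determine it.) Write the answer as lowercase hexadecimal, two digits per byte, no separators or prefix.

8a808b4bb4ff08aacc620a8fc81c

C1 ⊕ C2 = (M1 ⊕ K) ⊕ (M2 ⊕ K) = M1 ⊕ M2 — the shared key cancels under XOR.
byte 0: e1 xor 6b = 8a
byte 1: 69 xor e9 = 80
byte 2: a7 xor 2c = 8b
byte 3: e8 xor a3 = 4b
byte 4: 46 xor f2 = b4
byte 5: 3d xor c2 = ff
byte 6: f1 xor f9 = 08
byte 7: 51 xor fb = aa
byte 8: 2f xor e3 = cc
byte 9: 29 xor 4b = 62
byte 10: 53 xor 59 = 0a
byte 11: 41 xor ce = 8f
byte 12: fa xor 32 = c8
byte 13: 75 xor 69 = 1c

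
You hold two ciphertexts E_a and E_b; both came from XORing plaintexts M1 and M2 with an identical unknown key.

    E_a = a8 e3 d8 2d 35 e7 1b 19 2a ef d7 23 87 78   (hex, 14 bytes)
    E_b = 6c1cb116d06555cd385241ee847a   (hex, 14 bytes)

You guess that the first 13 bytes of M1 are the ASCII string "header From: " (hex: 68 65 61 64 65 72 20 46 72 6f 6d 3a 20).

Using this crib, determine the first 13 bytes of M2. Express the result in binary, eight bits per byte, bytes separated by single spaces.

10101100 10011010 00001000 01011111 10000000 11110000 01101110 10010010 01100000 11010010 11111011 11110111 00100011

First, E_a ⊕ E_b = (M1 ⊕ K) ⊕ (M2 ⊕ K) = M1 ⊕ M2, so the key drops out. Then M2 = (M1 ⊕ M2) ⊕ M1 over the first 13 bytes.
byte 0: (a8 ^ 6c) ^ 68 = c4 ^ 68 = ac
byte 1: (e3 ^ 1c) ^ 65 = ff ^ 65 = 9a
byte 2: (d8 ^ b1) ^ 61 = 69 ^ 61 = 08
byte 3: (2d ^ 16) ^ 64 = 3b ^ 64 = 5f
byte 4: (35 ^ d0) ^ 65 = e5 ^ 65 = 80
byte 5: (e7 ^ 65) ^ 72 = 82 ^ 72 = f0
byte 6: (1b ^ 55) ^ 20 = 4e ^ 20 = 6e
byte 7: (19 ^ cd) ^ 46 = d4 ^ 46 = 92
byte 8: (2a ^ 38) ^ 72 = 12 ^ 72 = 60
byte 9: (ef ^ 52) ^ 6f = bd ^ 6f = d2
byte 10: (d7 ^ 41) ^ 6d = 96 ^ 6d = fb
byte 11: (23 ^ ee) ^ 3a = cd ^ 3a = f7
byte 12: (87 ^ 84) ^ 20 = 03 ^ 20 = 23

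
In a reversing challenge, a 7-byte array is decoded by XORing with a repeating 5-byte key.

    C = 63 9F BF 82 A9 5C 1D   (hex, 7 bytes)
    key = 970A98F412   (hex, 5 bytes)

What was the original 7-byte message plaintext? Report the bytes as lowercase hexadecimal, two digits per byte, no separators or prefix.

The 5-byte key repeats, so the effective keystream is 97 0a 98 f4 12 97 0a.
byte 0: 63 XOR 97 = f4
byte 1: 9f XOR 0a = 95
byte 2: bf XOR 98 = 27
byte 3: 82 XOR f4 = 76
byte 4: a9 XOR 12 = bb
byte 5: 5c XOR 97 = cb
byte 6: 1d XOR 0a = 17

f4952776bbcb17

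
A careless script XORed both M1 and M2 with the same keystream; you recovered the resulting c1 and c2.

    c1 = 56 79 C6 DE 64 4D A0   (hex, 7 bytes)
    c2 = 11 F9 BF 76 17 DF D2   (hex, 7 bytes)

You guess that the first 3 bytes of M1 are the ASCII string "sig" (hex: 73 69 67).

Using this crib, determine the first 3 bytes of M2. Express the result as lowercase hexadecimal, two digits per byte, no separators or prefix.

34e91e

First, c1 ⊕ c2 = (M1 ⊕ K) ⊕ (M2 ⊕ K) = M1 ⊕ M2, so the key drops out. Then M2 = (M1 ⊕ M2) ⊕ M1 over the first 3 bytes.
byte 0: (56 xor 11) xor 73 = 47 xor 73 = 34
byte 1: (79 xor f9) xor 69 = 80 xor 69 = e9
byte 2: (c6 xor bf) xor 67 = 79 xor 67 = 1e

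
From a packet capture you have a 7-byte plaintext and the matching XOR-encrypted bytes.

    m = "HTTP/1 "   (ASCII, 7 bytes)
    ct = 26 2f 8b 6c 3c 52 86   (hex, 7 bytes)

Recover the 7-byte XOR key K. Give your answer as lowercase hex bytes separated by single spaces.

Since ct = m ⊕ K, XORing both sides with m gives K = m ⊕ ct.
byte 0: 48 ⊕ 26 = 6e
byte 1: 54 ⊕ 2f = 7b
byte 2: 54 ⊕ 8b = df
byte 3: 50 ⊕ 6c = 3c
byte 4: 2f ⊕ 3c = 13
byte 5: 31 ⊕ 52 = 63
byte 6: 20 ⊕ 86 = a6

6e 7b df 3c 13 63 a6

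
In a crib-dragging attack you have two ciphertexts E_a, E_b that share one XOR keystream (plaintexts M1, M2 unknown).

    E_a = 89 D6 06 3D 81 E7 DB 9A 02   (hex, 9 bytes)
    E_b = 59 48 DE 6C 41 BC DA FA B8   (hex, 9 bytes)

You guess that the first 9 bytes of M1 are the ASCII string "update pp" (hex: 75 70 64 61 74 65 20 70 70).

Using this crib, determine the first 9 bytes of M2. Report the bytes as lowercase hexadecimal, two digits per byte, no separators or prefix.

First, E_a ⊕ E_b = (M1 ⊕ K) ⊕ (M2 ⊕ K) = M1 ⊕ M2, so the key drops out. Then M2 = (M1 ⊕ M2) ⊕ M1 over the first 9 bytes.
byte 0: (89 ⊕ 59) ⊕ 75 = d0 ⊕ 75 = a5
byte 1: (d6 ⊕ 48) ⊕ 70 = 9e ⊕ 70 = ee
byte 2: (06 ⊕ de) ⊕ 64 = d8 ⊕ 64 = bc
byte 3: (3d ⊕ 6c) ⊕ 61 = 51 ⊕ 61 = 30
byte 4: (81 ⊕ 41) ⊕ 74 = c0 ⊕ 74 = b4
byte 5: (e7 ⊕ bc) ⊕ 65 = 5b ⊕ 65 = 3e
byte 6: (db ⊕ da) ⊕ 20 = 01 ⊕ 20 = 21
byte 7: (9a ⊕ fa) ⊕ 70 = 60 ⊕ 70 = 10
byte 8: (02 ⊕ b8) ⊕ 70 = ba ⊕ 70 = ca

a5eebc30b43e2110ca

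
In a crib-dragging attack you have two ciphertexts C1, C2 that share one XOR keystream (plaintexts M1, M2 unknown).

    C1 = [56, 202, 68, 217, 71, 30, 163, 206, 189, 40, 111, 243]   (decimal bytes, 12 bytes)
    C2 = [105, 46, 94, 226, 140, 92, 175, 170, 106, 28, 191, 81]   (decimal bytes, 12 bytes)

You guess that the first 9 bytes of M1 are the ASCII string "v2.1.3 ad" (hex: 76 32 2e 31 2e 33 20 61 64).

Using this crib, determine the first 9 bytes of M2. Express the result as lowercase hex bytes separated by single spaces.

27 d6 34 0a e5 71 2c 05 b3

First, C1 ⊕ C2 = (M1 ⊕ K) ⊕ (M2 ⊕ K) = M1 ⊕ M2, so the key drops out. Then M2 = (M1 ⊕ M2) ⊕ M1 over the first 9 bytes.
byte 0: (38 XOR 69) XOR 76 = 51 XOR 76 = 27
byte 1: (ca XOR 2e) XOR 32 = e4 XOR 32 = d6
byte 2: (44 XOR 5e) XOR 2e = 1a XOR 2e = 34
byte 3: (d9 XOR e2) XOR 31 = 3b XOR 31 = 0a
byte 4: (47 XOR 8c) XOR 2e = cb XOR 2e = e5
byte 5: (1e XOR 5c) XOR 33 = 42 XOR 33 = 71
byte 6: (a3 XOR af) XOR 20 = 0c XOR 20 = 2c
byte 7: (ce XOR aa) XOR 61 = 64 XOR 61 = 05
byte 8: (bd XOR 6a) XOR 64 = d7 XOR 64 = b3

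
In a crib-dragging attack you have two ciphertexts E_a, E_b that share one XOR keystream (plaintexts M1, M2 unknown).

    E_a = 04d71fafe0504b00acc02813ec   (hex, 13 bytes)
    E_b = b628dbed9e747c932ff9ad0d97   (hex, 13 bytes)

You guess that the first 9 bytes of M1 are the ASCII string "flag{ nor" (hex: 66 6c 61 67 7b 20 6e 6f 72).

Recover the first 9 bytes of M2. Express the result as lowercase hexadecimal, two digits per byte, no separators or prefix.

d493a525050459fcf1

First, E_a ⊕ E_b = (M1 ⊕ K) ⊕ (M2 ⊕ K) = M1 ⊕ M2, so the key drops out. Then M2 = (M1 ⊕ M2) ⊕ M1 over the first 9 bytes.
byte 0: (04 ^ b6) ^ 66 = b2 ^ 66 = d4
byte 1: (d7 ^ 28) ^ 6c = ff ^ 6c = 93
byte 2: (1f ^ db) ^ 61 = c4 ^ 61 = a5
byte 3: (af ^ ed) ^ 67 = 42 ^ 67 = 25
byte 4: (e0 ^ 9e) ^ 7b = 7e ^ 7b = 05
byte 5: (50 ^ 74) ^ 20 = 24 ^ 20 = 04
byte 6: (4b ^ 7c) ^ 6e = 37 ^ 6e = 59
byte 7: (00 ^ 93) ^ 6f = 93 ^ 6f = fc
byte 8: (ac ^ 2f) ^ 72 = 83 ^ 72 = f1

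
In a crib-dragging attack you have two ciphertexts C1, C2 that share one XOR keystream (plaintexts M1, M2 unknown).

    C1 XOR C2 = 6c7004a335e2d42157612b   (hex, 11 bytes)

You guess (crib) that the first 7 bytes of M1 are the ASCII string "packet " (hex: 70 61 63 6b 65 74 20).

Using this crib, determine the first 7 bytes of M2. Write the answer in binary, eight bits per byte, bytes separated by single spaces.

Since C1 ⊕ C2 = M1 ⊕ M2, XORing with the guessed M1 bytes yields the corresponding M2 bytes: M2 = (C1 ⊕ C2) ⊕ M1.
byte 0: 6c XOR 70 = 1c
byte 1: 70 XOR 61 = 11
byte 2: 04 XOR 63 = 67
byte 3: a3 XOR 6b = c8
byte 4: 35 XOR 65 = 50
byte 5: e2 XOR 74 = 96
byte 6: d4 XOR 20 = f4

00011100 00010001 01100111 11001000 01010000 10010110 11110100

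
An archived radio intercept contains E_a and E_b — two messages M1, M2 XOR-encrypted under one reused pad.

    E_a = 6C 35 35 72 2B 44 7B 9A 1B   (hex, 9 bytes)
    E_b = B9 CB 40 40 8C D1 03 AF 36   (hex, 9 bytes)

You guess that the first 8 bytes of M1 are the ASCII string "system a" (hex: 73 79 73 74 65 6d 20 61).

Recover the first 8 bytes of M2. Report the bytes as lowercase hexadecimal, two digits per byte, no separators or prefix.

First, E_a ⊕ E_b = (M1 ⊕ K) ⊕ (M2 ⊕ K) = M1 ⊕ M2, so the key drops out. Then M2 = (M1 ⊕ M2) ⊕ M1 over the first 8 bytes.
byte 0: (6c ⊕ b9) ⊕ 73 = d5 ⊕ 73 = a6
byte 1: (35 ⊕ cb) ⊕ 79 = fe ⊕ 79 = 87
byte 2: (35 ⊕ 40) ⊕ 73 = 75 ⊕ 73 = 06
byte 3: (72 ⊕ 40) ⊕ 74 = 32 ⊕ 74 = 46
byte 4: (2b ⊕ 8c) ⊕ 65 = a7 ⊕ 65 = c2
byte 5: (44 ⊕ d1) ⊕ 6d = 95 ⊕ 6d = f8
byte 6: (7b ⊕ 03) ⊕ 20 = 78 ⊕ 20 = 58
byte 7: (9a ⊕ af) ⊕ 61 = 35 ⊕ 61 = 54

a6870646c2f85854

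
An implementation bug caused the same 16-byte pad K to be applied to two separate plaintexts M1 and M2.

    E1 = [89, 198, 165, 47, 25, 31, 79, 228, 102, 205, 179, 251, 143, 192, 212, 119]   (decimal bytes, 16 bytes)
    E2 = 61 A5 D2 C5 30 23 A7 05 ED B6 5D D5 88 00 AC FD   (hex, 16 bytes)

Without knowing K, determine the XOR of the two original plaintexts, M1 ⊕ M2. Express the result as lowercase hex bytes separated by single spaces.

E1 ⊕ E2 = (M1 ⊕ K) ⊕ (M2 ⊕ K) = M1 ⊕ M2 — the shared key cancels under XOR.
59 ^ 61 = 38
c6 ^ a5 = 63
a5 ^ d2 = 77
2f ^ c5 = ea
19 ^ 30 = 29
1f ^ 23 = 3c
4f ^ a7 = e8
e4 ^ 05 = e1
66 ^ ed = 8b
cd ^ b6 = 7b
b3 ^ 5d = ee
fb ^ d5 = 2e
8f ^ 88 = 07
c0 ^ 00 = c0
d4 ^ ac = 78
77 ^ fd = 8a

38 63 77 ea 29 3c e8 e1 8b 7b ee 2e 07 c0 78 8a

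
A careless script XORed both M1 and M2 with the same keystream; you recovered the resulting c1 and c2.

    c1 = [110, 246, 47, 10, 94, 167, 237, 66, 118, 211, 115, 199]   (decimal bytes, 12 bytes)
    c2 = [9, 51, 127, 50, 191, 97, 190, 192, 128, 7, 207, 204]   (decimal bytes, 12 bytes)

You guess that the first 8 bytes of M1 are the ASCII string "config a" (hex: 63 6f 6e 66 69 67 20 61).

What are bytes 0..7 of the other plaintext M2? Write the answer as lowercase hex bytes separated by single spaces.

First, c1 ⊕ c2 = (M1 ⊕ K) ⊕ (M2 ⊕ K) = M1 ⊕ M2, so the key drops out. Then M2 = (M1 ⊕ M2) ⊕ M1 over the first 8 bytes.
byte 0: (6e XOR 09) XOR 63 = 67 XOR 63 = 04
byte 1: (f6 XOR 33) XOR 6f = c5 XOR 6f = aa
byte 2: (2f XOR 7f) XOR 6e = 50 XOR 6e = 3e
byte 3: (0a XOR 32) XOR 66 = 38 XOR 66 = 5e
byte 4: (5e XOR bf) XOR 69 = e1 XOR 69 = 88
byte 5: (a7 XOR 61) XOR 67 = c6 XOR 67 = a1
byte 6: (ed XOR be) XOR 20 = 53 XOR 20 = 73
byte 7: (42 XOR c0) XOR 61 = 82 XOR 61 = e3

04 aa 3e 5e 88 a1 73 e3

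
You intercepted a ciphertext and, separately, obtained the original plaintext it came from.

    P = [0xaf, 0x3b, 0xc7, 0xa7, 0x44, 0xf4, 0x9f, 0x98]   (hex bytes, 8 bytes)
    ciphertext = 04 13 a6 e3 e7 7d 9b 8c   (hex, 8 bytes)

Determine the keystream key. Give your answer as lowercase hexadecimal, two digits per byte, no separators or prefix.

Since ciphertext = P ⊕ key, XORing both sides with P gives key = P ⊕ ciphertext.
byte 0: 175 ^   4 = 171
byte 1:  59 ^  19 =  40
byte 2: 199 ^ 166 =  97
byte 3: 167 ^ 227 =  68
byte 4:  68 ^ 231 = 163
byte 5: 244 ^ 125 = 137
byte 6: 159 ^ 155 =   4
byte 7: 152 ^ 140 =  20

ab286144a3890414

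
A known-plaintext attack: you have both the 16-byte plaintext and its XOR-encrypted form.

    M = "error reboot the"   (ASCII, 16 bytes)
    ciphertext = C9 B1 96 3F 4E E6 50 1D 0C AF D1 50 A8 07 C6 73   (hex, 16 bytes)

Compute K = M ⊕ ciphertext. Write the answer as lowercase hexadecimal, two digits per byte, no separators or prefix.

acc3e4503cc622786ec0be248873ae16

Since ciphertext = M ⊕ K, XORing both sides with M gives K = M ⊕ ciphertext.
byte 0: 65 ^ c9 = ac
byte 1: 72 ^ b1 = c3
byte 2: 72 ^ 96 = e4
byte 3: 6f ^ 3f = 50
byte 4: 72 ^ 4e = 3c
byte 5: 20 ^ e6 = c6
byte 6: 72 ^ 50 = 22
byte 7: 65 ^ 1d = 78
byte 8: 62 ^ 0c = 6e
byte 9: 6f ^ af = c0
byte 10: 6f ^ d1 = be
byte 11: 74 ^ 50 = 24
byte 12: 20 ^ a8 = 88
byte 13: 74 ^ 07 = 73
byte 14: 68 ^ c6 = ae
byte 15: 65 ^ 73 = 16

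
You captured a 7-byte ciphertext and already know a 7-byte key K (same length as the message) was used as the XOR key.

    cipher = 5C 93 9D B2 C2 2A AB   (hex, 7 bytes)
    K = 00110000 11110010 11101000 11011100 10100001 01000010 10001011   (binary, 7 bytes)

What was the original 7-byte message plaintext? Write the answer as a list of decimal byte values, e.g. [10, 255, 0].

[108, 97, 117, 110, 99, 104, 32]

01011100 ⊕ 00110000 = 01101100
10010011 ⊕ 11110010 = 01100001
10011101 ⊕ 11101000 = 01110101
10110010 ⊕ 11011100 = 01101110
11000010 ⊕ 10100001 = 01100011
00101010 ⊕ 01000010 = 01101000
10101011 ⊕ 10001011 = 00100000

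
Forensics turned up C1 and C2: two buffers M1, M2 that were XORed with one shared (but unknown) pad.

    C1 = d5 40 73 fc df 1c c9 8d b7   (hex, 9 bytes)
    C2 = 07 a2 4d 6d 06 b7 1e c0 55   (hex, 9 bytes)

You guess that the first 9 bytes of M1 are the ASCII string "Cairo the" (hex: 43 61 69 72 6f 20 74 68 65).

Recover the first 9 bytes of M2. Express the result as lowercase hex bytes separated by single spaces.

91 83 57 e3 b6 8b a3 25 87

First, C1 ⊕ C2 = (M1 ⊕ K) ⊕ (M2 ⊕ K) = M1 ⊕ M2, so the key drops out. Then M2 = (M1 ⊕ M2) ⊕ M1 over the first 9 bytes.
byte 0: (d5 xor 07) xor 43 = d2 xor 43 = 91
byte 1: (40 xor a2) xor 61 = e2 xor 61 = 83
byte 2: (73 xor 4d) xor 69 = 3e xor 69 = 57
byte 3: (fc xor 6d) xor 72 = 91 xor 72 = e3
byte 4: (df xor 06) xor 6f = d9 xor 6f = b6
byte 5: (1c xor b7) xor 20 = ab xor 20 = 8b
byte 6: (c9 xor 1e) xor 74 = d7 xor 74 = a3
byte 7: (8d xor c0) xor 68 = 4d xor 68 = 25
byte 8: (b7 xor 55) xor 65 = e2 xor 65 = 87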